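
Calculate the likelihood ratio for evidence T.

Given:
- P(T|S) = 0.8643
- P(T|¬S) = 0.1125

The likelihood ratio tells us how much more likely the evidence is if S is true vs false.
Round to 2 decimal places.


Likelihood Ratio (LR) = P(T|S) / P(T|¬S)

LR = 0.8643 / 0.1125
   = 7.68

The evidence is 7.68 times more likely if S is true than if S is false.
Because LR exceeds 1, T is evidence for S.


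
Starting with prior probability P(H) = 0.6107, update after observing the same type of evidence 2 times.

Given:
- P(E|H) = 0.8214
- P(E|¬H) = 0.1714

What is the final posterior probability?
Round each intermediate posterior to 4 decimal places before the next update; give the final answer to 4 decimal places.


Sequential Bayesian updating:

Initial prior: P(H) = 0.6107

Update 1:
  P(E) = 0.8214 × 0.6107 + 0.1714 × 0.3893 = 0.50162898 + 0.06672602 = 0.56835500
  P(H|E) = 0.50162898 / 0.56835500 = 0.8826

Update 2:
  P(E) = 0.8214 × 0.8826 + 0.1714 × 0.1174 = 0.72496764 + 0.02012236 = 0.74509000
  P(H|E) = 0.72496764 / 0.74509000 = 0.9730

Final posterior: 0.9730


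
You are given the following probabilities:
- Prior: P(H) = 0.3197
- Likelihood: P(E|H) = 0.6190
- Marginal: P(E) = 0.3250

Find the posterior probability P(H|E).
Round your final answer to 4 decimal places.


Using Bayes' theorem:

P(H|E) = P(E|H) × P(H) / P(E)
       = 0.6190 × 0.3197 / 0.3250
       = 0.19789430 / 0.3250
       = 0.6089

The evidence strengthens our belief in H.
Prior: 0.3197 → Posterior: 0.6089


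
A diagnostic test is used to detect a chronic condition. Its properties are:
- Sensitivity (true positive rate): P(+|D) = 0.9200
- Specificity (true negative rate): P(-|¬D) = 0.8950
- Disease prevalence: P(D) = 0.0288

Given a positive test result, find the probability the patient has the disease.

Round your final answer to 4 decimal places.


Let D = has disease, + = positive test

Given:
- P(D) = 0.0288 (prevalence)
- P(+|D) = 0.9200 (sensitivity)
- P(-|¬D) = 0.8950 (specificity)
- P(+|¬D) = 0.1050 (false positive rate = 1 - specificity)

Step 1: Find P(+)
P(+) = P(+|D)P(D) + P(+|¬D)P(¬D)
     = 0.9200 × 0.0288 + 0.1050 × 0.9712
     = 0.02649600 + 0.10197600
     = 0.12847200

Step 2: Apply Bayes' theorem for P(D|+)
P(D|+) = P(+|D)P(D) / P(+)
       = 0.02649600 / 0.12847200
       = 0.2062


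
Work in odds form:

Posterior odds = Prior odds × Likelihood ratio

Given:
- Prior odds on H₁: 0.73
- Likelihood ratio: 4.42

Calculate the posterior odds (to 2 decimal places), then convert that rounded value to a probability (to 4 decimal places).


Step 1: Calculate posterior odds
Posterior odds = Prior odds × LR
               = 0.73 × 4.42
               = 3.23

Step 2: Convert to probability
P(H₁|E) = Posterior odds / (1 + Posterior odds)
       = 3.23 / (1 + 3.23)
       = 3.23 / 4.23
       = 0.7636

The evidence increased P(H₁) from 0.4220 to 0.7636.


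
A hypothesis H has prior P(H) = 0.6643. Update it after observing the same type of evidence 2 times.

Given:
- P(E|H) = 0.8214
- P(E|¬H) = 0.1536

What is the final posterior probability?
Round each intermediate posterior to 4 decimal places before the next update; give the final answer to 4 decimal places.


Sequential Bayesian updating:

Initial prior: P(H) = 0.6643

Update 1:
  P(E) = 0.8214 × 0.6643 + 0.1536 × 0.3357 = 0.54565602 + 0.05156352 = 0.59721954
  P(H|E) = 0.54565602 / 0.59721954 = 0.9137

Update 2:
  P(E) = 0.8214 × 0.9137 + 0.1536 × 0.0863 = 0.75051318 + 0.01325568 = 0.76376886
  P(H|E) = 0.75051318 / 0.76376886 = 0.9826

Final posterior: 0.9826


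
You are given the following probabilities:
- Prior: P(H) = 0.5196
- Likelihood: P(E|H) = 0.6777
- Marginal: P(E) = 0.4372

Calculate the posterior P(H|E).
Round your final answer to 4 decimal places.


Using Bayes' theorem:

P(H|E) = P(E|H) × P(H) / P(E)
       = 0.6777 × 0.5196 / 0.4372
       = 0.35213292 / 0.4372
       = 0.8054

The evidence strengthens our belief in H.
Prior: 0.5196 → Posterior: 0.8054


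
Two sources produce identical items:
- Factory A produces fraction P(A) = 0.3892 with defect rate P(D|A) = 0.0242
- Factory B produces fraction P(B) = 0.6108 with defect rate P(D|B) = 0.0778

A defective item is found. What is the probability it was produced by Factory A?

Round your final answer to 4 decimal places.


Let A = from Factory A, D = defective

Given:
- P(A) = 0.3892, P(B) = 0.6108
- P(D|A) = 0.0242, P(D|B) = 0.0778

Step 1: Find P(D)
P(D) = P(D|A)P(A) + P(D|B)P(B)
     = 0.0242 × 0.3892 + 0.0778 × 0.6108
     = 0.00941864 + 0.04752024
     = 0.05693888

Step 2: Apply Bayes' theorem
P(A|D) = P(D|A)P(A) / P(D)
       = 0.00941864 / 0.05693888
       = 0.1654


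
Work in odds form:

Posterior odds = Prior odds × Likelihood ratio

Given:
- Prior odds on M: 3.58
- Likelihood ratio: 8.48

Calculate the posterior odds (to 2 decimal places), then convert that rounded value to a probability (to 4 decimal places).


Step 1: Calculate posterior odds
Posterior odds = Prior odds × LR
               = 3.58 × 8.48
               = 30.36

Step 2: Convert to probability
P(M|E) = Posterior odds / (1 + Posterior odds)
       = 30.36 / (1 + 30.36)
       = 30.36 / 31.36
       = 0.9681

The evidence increased P(M) from 0.7817 to 0.9681.


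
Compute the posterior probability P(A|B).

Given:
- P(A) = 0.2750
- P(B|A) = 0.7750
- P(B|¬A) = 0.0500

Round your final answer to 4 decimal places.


Bayes' theorem: P(A|B) = P(B|A) × P(A) / P(B)

Step 1: Calculate P(B) using law of total probability
P(B) = P(B|A)P(A) + P(B|¬A)P(¬A)
     = 0.7750 × 0.2750 + 0.0500 × 0.7250
     = 0.21312500 + 0.03625000
     = 0.24937500

Step 2: Apply Bayes' theorem
P(A|B) = P(B|A) × P(A) / P(B)
       = 0.21312500 / 0.24937500
       = 0.8546


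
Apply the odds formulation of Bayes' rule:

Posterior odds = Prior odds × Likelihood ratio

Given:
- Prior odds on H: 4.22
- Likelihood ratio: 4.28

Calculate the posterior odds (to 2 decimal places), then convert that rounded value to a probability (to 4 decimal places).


Step 1: Calculate posterior odds
Posterior odds = Prior odds × LR
               = 4.22 × 4.28
               = 18.06

Step 2: Convert to probability
P(H|E) = Posterior odds / (1 + Posterior odds)
       = 18.06 / (1 + 18.06)
       = 18.06 / 19.06
       = 0.9475

The evidence increased P(H) from 0.8084 to 0.9475.


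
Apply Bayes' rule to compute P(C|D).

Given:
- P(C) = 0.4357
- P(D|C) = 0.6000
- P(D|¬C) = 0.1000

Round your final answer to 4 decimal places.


Bayes' theorem: P(C|D) = P(D|C) × P(C) / P(D)

Step 1: Calculate P(D) using law of total probability
P(D) = P(D|C)P(C) + P(D|¬C)P(¬C)
     = 0.6000 × 0.4357 + 0.1000 × 0.5643
     = 0.26142000 + 0.05643000
     = 0.31785000

Step 2: Apply Bayes' theorem
P(C|D) = P(D|C) × P(C) / P(D)
       = 0.26142000 / 0.31785000
       = 0.8225


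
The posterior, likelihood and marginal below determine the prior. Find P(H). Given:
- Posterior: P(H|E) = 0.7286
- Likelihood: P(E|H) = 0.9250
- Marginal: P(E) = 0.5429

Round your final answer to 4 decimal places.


From Bayes' theorem: P(H|E) = P(E|H) × P(H) / P(E)

Rearranging for P(H):
P(H) = P(H|E) × P(E) / P(E|H)
     = 0.7286 × 0.5429 / 0.9250
     = 0.39555694 / 0.9250
     = 0.4276


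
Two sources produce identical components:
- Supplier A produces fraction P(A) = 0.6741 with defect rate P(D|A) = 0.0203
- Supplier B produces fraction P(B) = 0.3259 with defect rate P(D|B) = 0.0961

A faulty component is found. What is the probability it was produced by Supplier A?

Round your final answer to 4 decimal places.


Let A = from Supplier A, D = faulty

Given:
- P(A) = 0.6741, P(B) = 0.3259
- P(D|A) = 0.0203, P(D|B) = 0.0961

Step 1: Find P(D)
P(D) = P(D|A)P(A) + P(D|B)P(B)
     = 0.0203 × 0.6741 + 0.0961 × 0.3259
     = 0.01368423 + 0.03131899
     = 0.04500322

Step 2: Apply Bayes' theorem
P(A|D) = P(D|A)P(A) / P(D)
       = 0.01368423 / 0.04500322
       = 0.3041


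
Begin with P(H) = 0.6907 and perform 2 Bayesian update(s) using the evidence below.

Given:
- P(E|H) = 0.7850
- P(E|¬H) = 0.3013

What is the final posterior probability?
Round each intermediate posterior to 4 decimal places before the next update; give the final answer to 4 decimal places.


Sequential Bayesian updating:

Initial prior: P(H) = 0.6907

Update 1:
  P(E) = 0.7850 × 0.6907 + 0.3013 × 0.3093 = 0.54219950 + 0.09319209 = 0.63539159
  P(H|E) = 0.54219950 / 0.63539159 = 0.8533

Update 2:
  P(E) = 0.7850 × 0.8533 + 0.3013 × 0.1467 = 0.66984050 + 0.04420071 = 0.71404121
  P(H|E) = 0.66984050 / 0.71404121 = 0.9381

Final posterior: 0.9381


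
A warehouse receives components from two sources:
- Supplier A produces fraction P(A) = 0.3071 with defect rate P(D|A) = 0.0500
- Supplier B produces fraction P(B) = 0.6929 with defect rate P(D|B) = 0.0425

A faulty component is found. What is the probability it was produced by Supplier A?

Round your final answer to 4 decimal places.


Let A = from Supplier A, D = faulty

Given:
- P(A) = 0.3071, P(B) = 0.6929
- P(D|A) = 0.0500, P(D|B) = 0.0425

Step 1: Find P(D)
P(D) = P(D|A)P(A) + P(D|B)P(B)
     = 0.0500 × 0.3071 + 0.0425 × 0.6929
     = 0.01535500 + 0.02944825
     = 0.04480325

Step 2: Apply Bayes' theorem
P(A|D) = P(D|A)P(A) / P(D)
       = 0.01535500 / 0.04480325
       = 0.3427


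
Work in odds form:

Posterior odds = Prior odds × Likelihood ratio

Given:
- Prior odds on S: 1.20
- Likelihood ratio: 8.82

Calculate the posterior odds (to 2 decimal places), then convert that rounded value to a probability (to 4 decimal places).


Step 1: Calculate posterior odds
Posterior odds = Prior odds × LR
               = 1.20 × 8.82
               = 10.58

Step 2: Convert to probability
P(S|E) = Posterior odds / (1 + Posterior odds)
       = 10.58 / (1 + 10.58)
       = 10.58 / 11.58
       = 0.9136

The evidence increased P(S) from 0.5455 to 0.9136.


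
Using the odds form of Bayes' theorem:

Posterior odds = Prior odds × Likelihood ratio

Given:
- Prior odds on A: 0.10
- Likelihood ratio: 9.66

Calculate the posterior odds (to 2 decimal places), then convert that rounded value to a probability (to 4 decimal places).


Step 1: Calculate posterior odds
Posterior odds = Prior odds × LR
               = 0.10 × 9.66
               = 0.97

Step 2: Convert to probability
P(A|E) = Posterior odds / (1 + Posterior odds)
       = 0.97 / (1 + 0.97)
       = 0.97 / 1.97
       = 0.4924

The evidence increased P(A) from 0.0909 to 0.4924.


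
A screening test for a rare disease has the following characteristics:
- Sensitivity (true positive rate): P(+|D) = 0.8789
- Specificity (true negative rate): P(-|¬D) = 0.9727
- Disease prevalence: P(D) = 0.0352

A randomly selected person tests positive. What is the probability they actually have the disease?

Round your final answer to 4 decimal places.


Let D = has disease, + = positive test

Given:
- P(D) = 0.0352 (prevalence)
- P(+|D) = 0.8789 (sensitivity)
- P(-|¬D) = 0.9727 (specificity)
- P(+|¬D) = 0.0273 (false positive rate = 1 - specificity)

Step 1: Find P(+)
P(+) = P(+|D)P(D) + P(+|¬D)P(¬D)
     = 0.8789 × 0.0352 + 0.0273 × 0.9648
     = 0.03093728 + 0.02633904
     = 0.05727632

Step 2: Apply Bayes' theorem for P(D|+)
P(D|+) = P(+|D)P(D) / P(+)
       = 0.03093728 / 0.05727632
       = 0.5401


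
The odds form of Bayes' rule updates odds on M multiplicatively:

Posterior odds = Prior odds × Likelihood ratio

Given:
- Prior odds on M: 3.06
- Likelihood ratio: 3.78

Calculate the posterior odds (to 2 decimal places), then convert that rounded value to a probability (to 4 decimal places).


Step 1: Calculate posterior odds
Posterior odds = Prior odds × LR
               = 3.06 × 3.78
               = 11.57

Step 2: Convert to probability
P(M|E) = Posterior odds / (1 + Posterior odds)
       = 11.57 / (1 + 11.57)
       = 11.57 / 12.57
       = 0.9204

The evidence increased P(M) from 0.7537 to 0.9204.


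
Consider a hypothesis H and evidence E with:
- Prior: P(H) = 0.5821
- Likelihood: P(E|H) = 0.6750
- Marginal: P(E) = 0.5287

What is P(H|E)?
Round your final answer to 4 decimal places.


Using Bayes' theorem:

P(H|E) = P(E|H) × P(H) / P(E)
       = 0.6750 × 0.5821 / 0.5287
       = 0.39291750 / 0.5287
       = 0.7432

The evidence strengthens our belief in H.
Prior: 0.5821 → Posterior: 0.7432


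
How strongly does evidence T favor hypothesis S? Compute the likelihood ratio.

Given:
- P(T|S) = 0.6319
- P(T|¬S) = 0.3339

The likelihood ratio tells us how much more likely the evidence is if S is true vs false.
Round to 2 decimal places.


Likelihood Ratio (LR) = P(T|S) / P(T|¬S)

LR = 0.6319 / 0.3339
   = 1.89

The evidence is 1.89 times more likely if S is true than if S is false.
Because LR exceeds 1, T is evidence for S.


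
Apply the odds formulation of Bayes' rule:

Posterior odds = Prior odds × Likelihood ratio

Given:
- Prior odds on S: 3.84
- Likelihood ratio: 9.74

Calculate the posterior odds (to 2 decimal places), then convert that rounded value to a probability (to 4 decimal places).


Step 1: Calculate posterior odds
Posterior odds = Prior odds × LR
               = 3.84 × 9.74
               = 37.40

Step 2: Convert to probability
P(S|E) = Posterior odds / (1 + Posterior odds)
       = 37.40 / (1 + 37.40)
       = 37.40 / 38.40
       = 0.9740

The evidence increased P(S) from 0.7934 to 0.9740.


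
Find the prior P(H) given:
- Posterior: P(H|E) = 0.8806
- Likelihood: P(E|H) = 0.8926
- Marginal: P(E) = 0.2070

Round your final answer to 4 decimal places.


From Bayes' theorem: P(H|E) = P(E|H) × P(H) / P(E)

Rearranging for P(H):
P(H) = P(H|E) × P(E) / P(E|H)
     = 0.8806 × 0.2070 / 0.8926
     = 0.18228420 / 0.8926
     = 0.2042


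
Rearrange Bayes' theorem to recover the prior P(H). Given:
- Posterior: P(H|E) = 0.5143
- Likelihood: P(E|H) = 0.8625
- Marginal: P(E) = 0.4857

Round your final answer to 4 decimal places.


From Bayes' theorem: P(H|E) = P(E|H) × P(H) / P(E)

Rearranging for P(H):
P(H) = P(H|E) × P(E) / P(E|H)
     = 0.5143 × 0.4857 / 0.8625
     = 0.24979551 / 0.8625
     = 0.2896


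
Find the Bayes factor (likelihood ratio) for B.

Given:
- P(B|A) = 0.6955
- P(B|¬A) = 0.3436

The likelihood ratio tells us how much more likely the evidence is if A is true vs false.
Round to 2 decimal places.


Likelihood Ratio (LR) = P(B|A) / P(B|¬A)

LR = 0.6955 / 0.3436
   = 2.02

The evidence is 2.02 times more likely if A is true than if A is false.
LR > 1, so observing B raises the odds in favor of A.


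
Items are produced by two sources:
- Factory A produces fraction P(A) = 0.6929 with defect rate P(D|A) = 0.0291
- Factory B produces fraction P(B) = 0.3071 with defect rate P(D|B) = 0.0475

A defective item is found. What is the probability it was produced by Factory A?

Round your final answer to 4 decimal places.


Let A = from Factory A, D = defective

Given:
- P(A) = 0.6929, P(B) = 0.3071
- P(D|A) = 0.0291, P(D|B) = 0.0475

Step 1: Find P(D)
P(D) = P(D|A)P(A) + P(D|B)P(B)
     = 0.0291 × 0.6929 + 0.0475 × 0.3071
     = 0.02016339 + 0.01458725
     = 0.03475064

Step 2: Apply Bayes' theorem
P(A|D) = P(D|A)P(A) / P(D)
       = 0.02016339 / 0.03475064
       = 0.5802


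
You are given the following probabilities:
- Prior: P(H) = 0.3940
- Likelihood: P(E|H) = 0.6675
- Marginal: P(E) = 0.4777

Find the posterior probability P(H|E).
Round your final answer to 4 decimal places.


Using Bayes' theorem:

P(H|E) = P(E|H) × P(H) / P(E)
       = 0.6675 × 0.3940 / 0.4777
       = 0.26299500 / 0.4777
       = 0.5505

The evidence strengthens our belief in H.
Prior: 0.3940 → Posterior: 0.5505


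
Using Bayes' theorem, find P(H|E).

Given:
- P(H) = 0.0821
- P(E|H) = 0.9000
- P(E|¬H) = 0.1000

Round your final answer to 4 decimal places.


Bayes' theorem: P(H|E) = P(E|H) × P(H) / P(E)

Step 1: Calculate P(E) using law of total probability
P(E) = P(E|H)P(H) + P(E|¬H)P(¬H)
     = 0.9000 × 0.0821 + 0.1000 × 0.9179
     = 0.07389000 + 0.09179000
     = 0.16568000

Step 2: Apply Bayes' theorem
P(H|E) = P(E|H) × P(H) / P(E)
       = 0.07389000 / 0.16568000
       = 0.4460


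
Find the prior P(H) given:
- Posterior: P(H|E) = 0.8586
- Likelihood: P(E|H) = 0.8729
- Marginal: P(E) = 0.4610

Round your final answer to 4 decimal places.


From Bayes' theorem: P(H|E) = P(E|H) × P(H) / P(E)

Rearranging for P(H):
P(H) = P(H|E) × P(E) / P(E|H)
     = 0.8586 × 0.4610 / 0.8729
     = 0.39581460 / 0.8729
     = 0.4534


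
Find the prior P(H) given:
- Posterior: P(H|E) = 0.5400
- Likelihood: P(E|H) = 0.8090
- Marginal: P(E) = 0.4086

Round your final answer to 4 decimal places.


From Bayes' theorem: P(H|E) = P(E|H) × P(H) / P(E)

Rearranging for P(H):
P(H) = P(H|E) × P(E) / P(E|H)
     = 0.5400 × 0.4086 / 0.8090
     = 0.22064400 / 0.8090
     = 0.2727


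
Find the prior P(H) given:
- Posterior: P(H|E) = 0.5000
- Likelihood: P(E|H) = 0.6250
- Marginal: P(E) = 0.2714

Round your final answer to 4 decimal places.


From Bayes' theorem: P(H|E) = P(E|H) × P(H) / P(E)

Rearranging for P(H):
P(H) = P(H|E) × P(E) / P(E|H)
     = 0.5000 × 0.2714 / 0.6250
     = 0.13570000 / 0.6250
     = 0.2171


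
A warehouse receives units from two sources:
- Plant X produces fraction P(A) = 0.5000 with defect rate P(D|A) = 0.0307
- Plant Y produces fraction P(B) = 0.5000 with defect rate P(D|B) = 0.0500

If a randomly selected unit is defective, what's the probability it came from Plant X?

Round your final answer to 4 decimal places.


Let A = from Plant X, D = defective

Given:
- P(A) = 0.5000, P(B) = 0.5000
- P(D|A) = 0.0307, P(D|B) = 0.0500

Step 1: Find P(D)
P(D) = P(D|A)P(A) + P(D|B)P(B)
     = 0.0307 × 0.5000 + 0.0500 × 0.5000
     = 0.01535000 + 0.02500000
     = 0.04035000

Step 2: Apply Bayes' theorem
P(A|D) = P(D|A)P(A) / P(D)
       = 0.01535000 / 0.04035000
       = 0.3804


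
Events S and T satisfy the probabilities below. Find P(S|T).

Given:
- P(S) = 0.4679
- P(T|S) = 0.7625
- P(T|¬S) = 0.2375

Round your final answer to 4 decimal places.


Bayes' theorem: P(S|T) = P(T|S) × P(S) / P(T)

Step 1: Calculate P(T) using law of total probability
P(T) = P(T|S)P(S) + P(T|¬S)P(¬S)
     = 0.7625 × 0.4679 + 0.2375 × 0.5321
     = 0.35677375 + 0.12637375
     = 0.48314750

Step 2: Apply Bayes' theorem
P(S|T) = P(T|S) × P(S) / P(T)
       = 0.35677375 / 0.48314750
       = 0.7384


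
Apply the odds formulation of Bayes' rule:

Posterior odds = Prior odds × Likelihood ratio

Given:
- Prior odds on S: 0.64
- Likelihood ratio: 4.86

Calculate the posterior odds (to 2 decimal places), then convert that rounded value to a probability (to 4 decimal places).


Step 1: Calculate posterior odds
Posterior odds = Prior odds × LR
               = 0.64 × 4.86
               = 3.11

Step 2: Convert to probability
P(S|E) = Posterior odds / (1 + Posterior odds)
       = 3.11 / (1 + 3.11)
       = 3.11 / 4.11
       = 0.7567

The evidence increased P(S) from 0.3902 to 0.7567.


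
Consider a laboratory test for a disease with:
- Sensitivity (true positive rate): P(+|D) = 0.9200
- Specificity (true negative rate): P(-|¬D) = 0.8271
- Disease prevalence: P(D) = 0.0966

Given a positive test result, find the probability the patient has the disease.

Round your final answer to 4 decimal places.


Let D = has disease, + = positive test

Given:
- P(D) = 0.0966 (prevalence)
- P(+|D) = 0.9200 (sensitivity)
- P(-|¬D) = 0.8271 (specificity)
- P(+|¬D) = 0.1729 (false positive rate = 1 - specificity)

Step 1: Find P(+)
P(+) = P(+|D)P(D) + P(+|¬D)P(¬D)
     = 0.9200 × 0.0966 + 0.1729 × 0.9034
     = 0.08887200 + 0.15619786
     = 0.24506986

Step 2: Apply Bayes' theorem for P(D|+)
P(D|+) = P(+|D)P(D) / P(+)
       = 0.08887200 / 0.24506986
       = 0.3626


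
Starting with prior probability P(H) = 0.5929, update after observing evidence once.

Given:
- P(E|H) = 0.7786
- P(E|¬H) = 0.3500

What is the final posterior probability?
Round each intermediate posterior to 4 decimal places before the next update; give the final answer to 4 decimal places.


Sequential Bayesian updating:

Initial prior: P(H) = 0.5929

Update 1:
  P(E) = 0.7786 × 0.5929 + 0.3500 × 0.4071 = 0.46163194 + 0.14248500 = 0.60411694
  P(H|E) = 0.46163194 / 0.60411694 = 0.7641

Final posterior: 0.7641


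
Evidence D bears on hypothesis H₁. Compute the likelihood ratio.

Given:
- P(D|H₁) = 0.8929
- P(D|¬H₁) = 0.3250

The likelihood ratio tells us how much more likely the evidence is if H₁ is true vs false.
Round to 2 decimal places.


Likelihood Ratio (LR) = P(D|H₁) / P(D|¬H₁)

LR = 0.8929 / 0.3250
   = 2.75

The evidence is 2.75 times more likely if H₁ is true than if H₁ is false.
LR > 1, so observing D raises the odds in favor of H₁.


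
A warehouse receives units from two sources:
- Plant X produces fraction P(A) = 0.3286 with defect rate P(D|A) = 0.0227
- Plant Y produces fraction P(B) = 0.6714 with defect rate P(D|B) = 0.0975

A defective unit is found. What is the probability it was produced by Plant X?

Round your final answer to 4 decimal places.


Let A = from Plant X, D = defective

Given:
- P(A) = 0.3286, P(B) = 0.6714
- P(D|A) = 0.0227, P(D|B) = 0.0975

Step 1: Find P(D)
P(D) = P(D|A)P(A) + P(D|B)P(B)
     = 0.0227 × 0.3286 + 0.0975 × 0.6714
     = 0.00745922 + 0.06546150
     = 0.07292072

Step 2: Apply Bayes' theorem
P(A|D) = P(D|A)P(A) / P(D)
       = 0.00745922 / 0.07292072
       = 0.1023


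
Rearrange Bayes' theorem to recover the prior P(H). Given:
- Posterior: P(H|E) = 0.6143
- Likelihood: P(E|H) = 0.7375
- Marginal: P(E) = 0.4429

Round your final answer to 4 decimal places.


From Bayes' theorem: P(H|E) = P(E|H) × P(H) / P(E)

Rearranging for P(H):
P(H) = P(H|E) × P(E) / P(E|H)
     = 0.6143 × 0.4429 / 0.7375
     = 0.27207347 / 0.7375
     = 0.3689


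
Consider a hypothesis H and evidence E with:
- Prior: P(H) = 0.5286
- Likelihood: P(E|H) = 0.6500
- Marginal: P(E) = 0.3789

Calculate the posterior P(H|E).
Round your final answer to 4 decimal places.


Using Bayes' theorem:

P(H|E) = P(E|H) × P(H) / P(E)
       = 0.6500 × 0.5286 / 0.3789
       = 0.34359000 / 0.3789
       = 0.9068

The evidence strengthens our belief in H.
Prior: 0.5286 → Posterior: 0.9068


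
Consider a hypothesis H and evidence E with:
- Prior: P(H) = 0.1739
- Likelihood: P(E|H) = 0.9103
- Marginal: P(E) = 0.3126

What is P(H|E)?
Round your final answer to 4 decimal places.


Using Bayes' theorem:

P(H|E) = P(E|H) × P(H) / P(E)
       = 0.9103 × 0.1739 / 0.3126
       = 0.15830117 / 0.3126
       = 0.5064

The evidence strengthens our belief in H.
Prior: 0.1739 → Posterior: 0.5064


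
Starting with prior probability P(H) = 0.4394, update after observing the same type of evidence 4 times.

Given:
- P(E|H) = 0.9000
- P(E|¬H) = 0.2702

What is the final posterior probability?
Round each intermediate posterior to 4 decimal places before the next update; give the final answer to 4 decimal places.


Sequential Bayesian updating:

Initial prior: P(H) = 0.4394

Update 1:
  P(E) = 0.9000 × 0.4394 + 0.2702 × 0.5606 = 0.39546000 + 0.15147412 = 0.54693412
  P(H|E) = 0.39546000 / 0.54693412 = 0.7230

Update 2:
  P(E) = 0.9000 × 0.7230 + 0.2702 × 0.2770 = 0.65070000 + 0.07484540 = 0.72554540
  P(H|E) = 0.65070000 / 0.72554540 = 0.8968

Update 3:
  P(E) = 0.9000 × 0.8968 + 0.2702 × 0.1032 = 0.80712000 + 0.02788464 = 0.83500464
  P(H|E) = 0.80712000 / 0.83500464 = 0.9666

Update 4:
  P(E) = 0.9000 × 0.9666 + 0.2702 × 0.0334 = 0.86994000 + 0.00902468 = 0.87896468
  P(H|E) = 0.86994000 / 0.87896468 = 0.9897

Final posterior: 0.9897


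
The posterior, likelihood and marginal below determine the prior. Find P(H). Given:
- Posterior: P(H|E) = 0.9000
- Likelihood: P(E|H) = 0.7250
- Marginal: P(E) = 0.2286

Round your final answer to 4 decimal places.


From Bayes' theorem: P(H|E) = P(E|H) × P(H) / P(E)

Rearranging for P(H):
P(H) = P(H|E) × P(E) / P(E|H)
     = 0.9000 × 0.2286 / 0.7250
     = 0.20574000 / 0.7250
     = 0.2838


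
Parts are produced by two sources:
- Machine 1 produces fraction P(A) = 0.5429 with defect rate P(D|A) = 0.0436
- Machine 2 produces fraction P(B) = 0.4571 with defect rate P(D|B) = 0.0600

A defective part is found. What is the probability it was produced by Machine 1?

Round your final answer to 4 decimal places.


Let A = from Machine 1, D = defective

Given:
- P(A) = 0.5429, P(B) = 0.4571
- P(D|A) = 0.0436, P(D|B) = 0.0600

Step 1: Find P(D)
P(D) = P(D|A)P(A) + P(D|B)P(B)
     = 0.0436 × 0.5429 + 0.0600 × 0.4571
     = 0.02367044 + 0.02742600
     = 0.05109644

Step 2: Apply Bayes' theorem
P(A|D) = P(D|A)P(A) / P(D)
       = 0.02367044 / 0.05109644
       = 0.4633


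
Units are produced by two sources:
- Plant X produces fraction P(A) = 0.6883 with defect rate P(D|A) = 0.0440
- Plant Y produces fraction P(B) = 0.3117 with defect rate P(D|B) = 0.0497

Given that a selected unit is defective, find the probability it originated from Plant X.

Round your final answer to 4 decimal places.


Let A = from Plant X, D = defective

Given:
- P(A) = 0.6883, P(B) = 0.3117
- P(D|A) = 0.0440, P(D|B) = 0.0497

Step 1: Find P(D)
P(D) = P(D|A)P(A) + P(D|B)P(B)
     = 0.0440 × 0.6883 + 0.0497 × 0.3117
     = 0.03028520 + 0.01549149
     = 0.04577669

Step 2: Apply Bayes' theorem
P(A|D) = P(D|A)P(A) / P(D)
       = 0.03028520 / 0.04577669
       = 0.6616


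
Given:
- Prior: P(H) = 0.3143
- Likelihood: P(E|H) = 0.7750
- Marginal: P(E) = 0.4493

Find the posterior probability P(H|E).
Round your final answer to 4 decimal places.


Using Bayes' theorem:

P(H|E) = P(E|H) × P(H) / P(E)
       = 0.7750 × 0.3143 / 0.4493
       = 0.24358250 / 0.4493
       = 0.5421

The evidence strengthens our belief in H.
Prior: 0.3143 → Posterior: 0.5421


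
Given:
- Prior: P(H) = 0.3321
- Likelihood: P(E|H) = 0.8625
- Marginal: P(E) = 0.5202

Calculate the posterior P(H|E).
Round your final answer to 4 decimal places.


Using Bayes' theorem:

P(H|E) = P(E|H) × P(H) / P(E)
       = 0.8625 × 0.3321 / 0.5202
       = 0.28643625 / 0.5202
       = 0.5506

The evidence strengthens our belief in H.
Prior: 0.3321 → Posterior: 0.5506


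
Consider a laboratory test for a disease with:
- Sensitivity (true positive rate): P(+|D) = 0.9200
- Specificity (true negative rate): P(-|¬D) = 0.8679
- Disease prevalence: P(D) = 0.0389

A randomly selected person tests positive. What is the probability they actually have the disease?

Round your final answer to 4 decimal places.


Let D = has disease, + = positive test

Given:
- P(D) = 0.0389 (prevalence)
- P(+|D) = 0.9200 (sensitivity)
- P(-|¬D) = 0.8679 (specificity)
- P(+|¬D) = 0.1321 (false positive rate = 1 - specificity)

Step 1: Find P(+)
P(+) = P(+|D)P(D) + P(+|¬D)P(¬D)
     = 0.9200 × 0.0389 + 0.1321 × 0.9611
     = 0.03578800 + 0.12696131
     = 0.16274931

Step 2: Apply Bayes' theorem for P(D|+)
P(D|+) = P(+|D)P(D) / P(+)
       = 0.03578800 / 0.16274931
       = 0.2199


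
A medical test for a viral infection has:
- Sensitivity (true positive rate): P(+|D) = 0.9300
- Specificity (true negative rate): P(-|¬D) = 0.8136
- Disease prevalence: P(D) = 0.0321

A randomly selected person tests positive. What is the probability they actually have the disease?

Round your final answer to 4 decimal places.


Let D = has disease, + = positive test

Given:
- P(D) = 0.0321 (prevalence)
- P(+|D) = 0.9300 (sensitivity)
- P(-|¬D) = 0.8136 (specificity)
- P(+|¬D) = 0.1864 (false positive rate = 1 - specificity)

Step 1: Find P(+)
P(+) = P(+|D)P(D) + P(+|¬D)P(¬D)
     = 0.9300 × 0.0321 + 0.1864 × 0.9679
     = 0.02985300 + 0.18041656
     = 0.21026956

Step 2: Apply Bayes' theorem for P(D|+)
P(D|+) = P(+|D)P(D) / P(+)
       = 0.02985300 / 0.21026956
       = 0.1420


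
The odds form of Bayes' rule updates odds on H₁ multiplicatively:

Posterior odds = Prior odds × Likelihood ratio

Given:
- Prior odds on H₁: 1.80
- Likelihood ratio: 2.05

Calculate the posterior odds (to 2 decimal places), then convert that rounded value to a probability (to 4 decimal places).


Step 1: Calculate posterior odds
Posterior odds = Prior odds × LR
               = 1.80 × 2.05
               = 3.69

Step 2: Convert to probability
P(H₁|E) = Posterior odds / (1 + Posterior odds)
       = 3.69 / (1 + 3.69)
       = 3.69 / 4.69
       = 0.7868

The evidence increased P(H₁) from 0.6429 to 0.7868.


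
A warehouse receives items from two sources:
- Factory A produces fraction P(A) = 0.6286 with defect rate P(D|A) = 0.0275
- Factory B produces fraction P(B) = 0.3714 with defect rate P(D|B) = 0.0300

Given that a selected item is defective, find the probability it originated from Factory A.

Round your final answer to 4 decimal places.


Let A = from Factory A, D = defective

Given:
- P(A) = 0.6286, P(B) = 0.3714
- P(D|A) = 0.0275, P(D|B) = 0.0300

Step 1: Find P(D)
P(D) = P(D|A)P(A) + P(D|B)P(B)
     = 0.0275 × 0.6286 + 0.0300 × 0.3714
     = 0.01728650 + 0.01114200
     = 0.02842850

Step 2: Apply Bayes' theorem
P(A|D) = P(D|A)P(A) / P(D)
       = 0.01728650 / 0.02842850
       = 0.6081


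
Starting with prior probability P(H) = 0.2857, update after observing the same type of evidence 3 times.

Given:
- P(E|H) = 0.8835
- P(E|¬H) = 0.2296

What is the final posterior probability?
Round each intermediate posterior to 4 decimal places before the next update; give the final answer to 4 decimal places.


Sequential Bayesian updating:

Initial prior: P(H) = 0.2857

Update 1:
  P(E) = 0.8835 × 0.2857 + 0.2296 × 0.7143 = 0.25241595 + 0.16400328 = 0.41641923
  P(H|E) = 0.25241595 / 0.41641923 = 0.6062

Update 2:
  P(E) = 0.8835 × 0.6062 + 0.2296 × 0.3938 = 0.53557770 + 0.09041648 = 0.62599418
  P(H|E) = 0.53557770 / 0.62599418 = 0.8556

Update 3:
  P(E) = 0.8835 × 0.8556 + 0.2296 × 0.1444 = 0.75592260 + 0.03315424 = 0.78907684
  P(H|E) = 0.75592260 / 0.78907684 = 0.9580

Final posterior: 0.9580


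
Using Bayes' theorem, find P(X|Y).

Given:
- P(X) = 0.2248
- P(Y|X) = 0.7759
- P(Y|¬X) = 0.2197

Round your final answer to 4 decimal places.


Bayes' theorem: P(X|Y) = P(Y|X) × P(X) / P(Y)

Step 1: Calculate P(Y) using law of total probability
P(Y) = P(Y|X)P(X) + P(Y|¬X)P(¬X)
     = 0.7759 × 0.2248 + 0.2197 × 0.7752
     = 0.17442232 + 0.17031144
     = 0.34473376

Step 2: Apply Bayes' theorem
P(X|Y) = P(Y|X) × P(X) / P(Y)
       = 0.17442232 / 0.34473376
       = 0.5060


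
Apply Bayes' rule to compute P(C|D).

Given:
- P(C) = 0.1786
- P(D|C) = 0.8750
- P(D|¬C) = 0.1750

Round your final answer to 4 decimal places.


Bayes' theorem: P(C|D) = P(D|C) × P(C) / P(D)

Step 1: Calculate P(D) using law of total probability
P(D) = P(D|C)P(C) + P(D|¬C)P(¬C)
     = 0.8750 × 0.1786 + 0.1750 × 0.8214
     = 0.15627500 + 0.14374500
     = 0.30002000

Step 2: Apply Bayes' theorem
P(C|D) = P(D|C) × P(C) / P(D)
       = 0.15627500 / 0.30002000
       = 0.5209


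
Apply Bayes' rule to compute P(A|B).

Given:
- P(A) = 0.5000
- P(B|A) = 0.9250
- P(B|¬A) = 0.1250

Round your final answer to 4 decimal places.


Bayes' theorem: P(A|B) = P(B|A) × P(A) / P(B)

Step 1: Calculate P(B) using law of total probability
P(B) = P(B|A)P(A) + P(B|¬A)P(¬A)
     = 0.9250 × 0.5000 + 0.1250 × 0.5000
     = 0.46250000 + 0.06250000
     = 0.52500000

Step 2: Apply Bayes' theorem
P(A|B) = P(B|A) × P(A) / P(B)
       = 0.46250000 / 0.52500000
       = 0.8810


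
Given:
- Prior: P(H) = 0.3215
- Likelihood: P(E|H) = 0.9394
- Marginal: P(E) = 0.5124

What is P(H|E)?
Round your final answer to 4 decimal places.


Using Bayes' theorem:

P(H|E) = P(E|H) × P(H) / P(E)
       = 0.9394 × 0.3215 / 0.5124
       = 0.30201710 / 0.5124
       = 0.5894

The evidence strengthens our belief in H.
Prior: 0.3215 → Posterior: 0.5894


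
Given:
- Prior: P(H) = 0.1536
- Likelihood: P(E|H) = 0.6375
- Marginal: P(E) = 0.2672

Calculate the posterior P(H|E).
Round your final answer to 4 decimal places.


Using Bayes' theorem:

P(H|E) = P(E|H) × P(H) / P(E)
       = 0.6375 × 0.1536 / 0.2672
       = 0.09792000 / 0.2672
       = 0.3665

The evidence strengthens our belief in H.
Prior: 0.1536 → Posterior: 0.3665


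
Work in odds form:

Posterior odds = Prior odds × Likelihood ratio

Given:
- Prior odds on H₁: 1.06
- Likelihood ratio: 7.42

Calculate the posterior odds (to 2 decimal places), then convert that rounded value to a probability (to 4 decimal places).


Step 1: Calculate posterior odds
Posterior odds = Prior odds × LR
               = 1.06 × 7.42
               = 7.87

Step 2: Convert to probability
P(H₁|E) = Posterior odds / (1 + Posterior odds)
       = 7.87 / (1 + 7.87)
       = 7.87 / 8.87
       = 0.8873

The evidence increased P(H₁) from 0.5146 to 0.8873.


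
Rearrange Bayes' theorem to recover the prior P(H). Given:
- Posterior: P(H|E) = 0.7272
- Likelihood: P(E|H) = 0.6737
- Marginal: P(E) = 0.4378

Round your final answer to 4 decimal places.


From Bayes' theorem: P(H|E) = P(E|H) × P(H) / P(E)

Rearranging for P(H):
P(H) = P(H|E) × P(E) / P(E|H)
     = 0.7272 × 0.4378 / 0.6737
     = 0.31836816 / 0.6737
     = 0.4726


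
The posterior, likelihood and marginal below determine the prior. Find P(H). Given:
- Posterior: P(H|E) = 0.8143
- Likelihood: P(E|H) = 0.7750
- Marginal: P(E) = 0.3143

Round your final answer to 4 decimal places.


From Bayes' theorem: P(H|E) = P(E|H) × P(H) / P(E)

Rearranging for P(H):
P(H) = P(H|E) × P(E) / P(E|H)
     = 0.8143 × 0.3143 / 0.7750
     = 0.25593449 / 0.7750
     = 0.3302


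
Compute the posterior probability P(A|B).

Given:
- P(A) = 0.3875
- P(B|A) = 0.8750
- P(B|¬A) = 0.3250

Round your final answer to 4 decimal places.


Bayes' theorem: P(A|B) = P(B|A) × P(A) / P(B)

Step 1: Calculate P(B) using law of total probability
P(B) = P(B|A)P(A) + P(B|¬A)P(¬A)
     = 0.8750 × 0.3875 + 0.3250 × 0.6125
     = 0.33906250 + 0.19906250
     = 0.53812500

Step 2: Apply Bayes' theorem
P(A|B) = P(B|A) × P(A) / P(B)
       = 0.33906250 / 0.53812500
       = 0.6301


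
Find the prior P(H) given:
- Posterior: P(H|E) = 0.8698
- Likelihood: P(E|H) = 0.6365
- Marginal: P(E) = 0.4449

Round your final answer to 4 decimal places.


From Bayes' theorem: P(H|E) = P(E|H) × P(H) / P(E)

Rearranging for P(H):
P(H) = P(H|E) × P(E) / P(E|H)
     = 0.8698 × 0.4449 / 0.6365
     = 0.38697402 / 0.6365
     = 0.6080


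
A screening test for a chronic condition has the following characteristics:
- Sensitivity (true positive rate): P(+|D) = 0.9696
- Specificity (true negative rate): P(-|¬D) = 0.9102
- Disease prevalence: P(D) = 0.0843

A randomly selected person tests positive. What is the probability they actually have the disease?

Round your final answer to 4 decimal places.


Let D = has disease, + = positive test

Given:
- P(D) = 0.0843 (prevalence)
- P(+|D) = 0.9696 (sensitivity)
- P(-|¬D) = 0.9102 (specificity)
- P(+|¬D) = 0.0898 (false positive rate = 1 - specificity)

Step 1: Find P(+)
P(+) = P(+|D)P(D) + P(+|¬D)P(¬D)
     = 0.9696 × 0.0843 + 0.0898 × 0.9157
     = 0.08173728 + 0.08222986
     = 0.16396714

Step 2: Apply Bayes' theorem for P(D|+)
P(D|+) = P(+|D)P(D) / P(+)
       = 0.08173728 / 0.16396714
       = 0.4985


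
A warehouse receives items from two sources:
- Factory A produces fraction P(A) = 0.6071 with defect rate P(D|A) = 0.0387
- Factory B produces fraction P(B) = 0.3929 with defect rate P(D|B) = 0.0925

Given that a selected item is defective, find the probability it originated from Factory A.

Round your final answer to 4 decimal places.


Let A = from Factory A, D = defective

Given:
- P(A) = 0.6071, P(B) = 0.3929
- P(D|A) = 0.0387, P(D|B) = 0.0925

Step 1: Find P(D)
P(D) = P(D|A)P(A) + P(D|B)P(B)
     = 0.0387 × 0.6071 + 0.0925 × 0.3929
     = 0.02349477 + 0.03634325
     = 0.05983802

Step 2: Apply Bayes' theorem
P(A|D) = P(D|A)P(A) / P(D)
       = 0.02349477 / 0.05983802
       = 0.3926


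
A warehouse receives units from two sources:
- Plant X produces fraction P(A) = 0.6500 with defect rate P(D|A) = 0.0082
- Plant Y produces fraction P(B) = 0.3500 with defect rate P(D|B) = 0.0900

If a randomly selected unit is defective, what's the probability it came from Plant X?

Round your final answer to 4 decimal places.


Let A = from Plant X, D = defective

Given:
- P(A) = 0.6500, P(B) = 0.3500
- P(D|A) = 0.0082, P(D|B) = 0.0900

Step 1: Find P(D)
P(D) = P(D|A)P(A) + P(D|B)P(B)
     = 0.0082 × 0.6500 + 0.0900 × 0.3500
     = 0.00533000 + 0.03150000
     = 0.03683000

Step 2: Apply Bayes' theorem
P(A|D) = P(D|A)P(A) / P(D)
       = 0.00533000 / 0.03683000
       = 0.1447


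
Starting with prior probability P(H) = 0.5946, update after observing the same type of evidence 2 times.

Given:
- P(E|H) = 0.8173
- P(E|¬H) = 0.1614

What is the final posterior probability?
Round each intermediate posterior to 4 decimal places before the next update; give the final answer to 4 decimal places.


Sequential Bayesian updating:

Initial prior: P(H) = 0.5946

Update 1:
  P(E) = 0.8173 × 0.5946 + 0.1614 × 0.4054 = 0.48596658 + 0.06543156 = 0.55139814
  P(H|E) = 0.48596658 / 0.55139814 = 0.8813

Update 2:
  P(E) = 0.8173 × 0.8813 + 0.1614 × 0.1187 = 0.72028649 + 0.01915818 = 0.73944467
  P(H|E) = 0.72028649 / 0.73944467 = 0.9741

Final posterior: 0.9741


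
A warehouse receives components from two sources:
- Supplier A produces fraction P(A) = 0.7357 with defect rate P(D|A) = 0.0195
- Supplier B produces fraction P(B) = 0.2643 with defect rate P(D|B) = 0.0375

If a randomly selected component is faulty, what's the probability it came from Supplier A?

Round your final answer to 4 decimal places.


Let A = from Supplier A, D = faulty

Given:
- P(A) = 0.7357, P(B) = 0.2643
- P(D|A) = 0.0195, P(D|B) = 0.0375

Step 1: Find P(D)
P(D) = P(D|A)P(A) + P(D|B)P(B)
     = 0.0195 × 0.7357 + 0.0375 × 0.2643
     = 0.01434615 + 0.00991125
     = 0.02425740

Step 2: Apply Bayes' theorem
P(A|D) = P(D|A)P(A) / P(D)
       = 0.01434615 / 0.02425740
       = 0.5914


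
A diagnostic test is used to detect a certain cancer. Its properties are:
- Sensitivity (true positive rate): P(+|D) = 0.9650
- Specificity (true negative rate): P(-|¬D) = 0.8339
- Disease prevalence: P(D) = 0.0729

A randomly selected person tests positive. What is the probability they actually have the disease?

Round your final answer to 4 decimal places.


Let D = has disease, + = positive test

Given:
- P(D) = 0.0729 (prevalence)
- P(+|D) = 0.9650 (sensitivity)
- P(-|¬D) = 0.8339 (specificity)
- P(+|¬D) = 0.1661 (false positive rate = 1 - specificity)

Step 1: Find P(+)
P(+) = P(+|D)P(D) + P(+|¬D)P(¬D)
     = 0.9650 × 0.0729 + 0.1661 × 0.9271
     = 0.07034850 + 0.15399131
     = 0.22433981

Step 2: Apply Bayes' theorem for P(D|+)
P(D|+) = P(+|D)P(D) / P(+)
       = 0.07034850 / 0.22433981
       = 0.3136


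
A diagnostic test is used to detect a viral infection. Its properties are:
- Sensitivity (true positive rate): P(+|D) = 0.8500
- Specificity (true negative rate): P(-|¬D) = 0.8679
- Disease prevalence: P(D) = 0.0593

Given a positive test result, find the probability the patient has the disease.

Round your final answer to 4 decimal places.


Let D = has disease, + = positive test

Given:
- P(D) = 0.0593 (prevalence)
- P(+|D) = 0.8500 (sensitivity)
- P(-|¬D) = 0.8679 (specificity)
- P(+|¬D) = 0.1321 (false positive rate = 1 - specificity)

Step 1: Find P(+)
P(+) = P(+|D)P(D) + P(+|¬D)P(¬D)
     = 0.8500 × 0.0593 + 0.1321 × 0.9407
     = 0.05040500 + 0.12426647
     = 0.17467147

Step 2: Apply Bayes' theorem for P(D|+)
P(D|+) = P(+|D)P(D) / P(+)
       = 0.05040500 / 0.17467147
       = 0.2886


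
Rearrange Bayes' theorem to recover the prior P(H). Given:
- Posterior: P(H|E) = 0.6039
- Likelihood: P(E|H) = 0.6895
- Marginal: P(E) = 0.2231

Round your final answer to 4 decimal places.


From Bayes' theorem: P(H|E) = P(E|H) × P(H) / P(E)

Rearranging for P(H):
P(H) = P(H|E) × P(E) / P(E|H)
     = 0.6039 × 0.2231 / 0.6895
     = 0.13473009 / 0.6895
     = 0.1954


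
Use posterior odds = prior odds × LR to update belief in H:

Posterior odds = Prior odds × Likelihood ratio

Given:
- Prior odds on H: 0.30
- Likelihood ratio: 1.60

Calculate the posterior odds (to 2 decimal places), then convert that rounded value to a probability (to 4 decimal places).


Step 1: Calculate posterior odds
Posterior odds = Prior odds × LR
               = 0.30 × 1.60
               = 0.48

Step 2: Convert to probability
P(H|E) = Posterior odds / (1 + Posterior odds)
       = 0.48 / (1 + 0.48)
       = 0.48 / 1.48
       = 0.3243

The evidence increased P(H) from 0.2308 to 0.3243.
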